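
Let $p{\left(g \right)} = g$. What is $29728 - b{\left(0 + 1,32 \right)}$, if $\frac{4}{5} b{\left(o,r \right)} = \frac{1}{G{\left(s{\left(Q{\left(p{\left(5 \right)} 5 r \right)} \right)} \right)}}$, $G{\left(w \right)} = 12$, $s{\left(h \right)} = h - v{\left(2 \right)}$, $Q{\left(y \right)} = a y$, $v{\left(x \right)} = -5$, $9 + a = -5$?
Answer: $\frac{1426939}{48} \approx 29728.0$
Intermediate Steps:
$a = -14$ ($a = -9 - 5 = -14$)
$Q{\left(y \right)} = - 14 y$
$s{\left(h \right)} = 5 + h$ ($s{\left(h \right)} = h - -5 = h + 5 = 5 + h$)
$b{\left(o,r \right)} = \frac{5}{48}$ ($b{\left(o,r \right)} = \frac{5}{4 \cdot 12} = \frac{5}{4} \cdot \frac{1}{12} = \frac{5}{48}$)
$29728 - b{\left(0 + 1,32 \right)} = 29728 - \frac{5}{48} = \frac{1426939}{48}$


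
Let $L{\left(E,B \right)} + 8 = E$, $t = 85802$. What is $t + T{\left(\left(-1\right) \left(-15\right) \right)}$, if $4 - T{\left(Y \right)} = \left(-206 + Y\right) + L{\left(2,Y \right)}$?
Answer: $86003$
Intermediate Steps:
$L{\left(E,B \right)} = -8 + E$
$T{\left(Y \right)} = 216 - Y$ ($T{\left(Y \right)} = 4 - \left(\left(-206 + Y\right) + \left(-8 + 2\right)\right) = 4 - \left(\left(-206 + Y\right) - 6\right) = 4 - \left(-212 + Y\right) = 216 - Y$)
$t + T{\left(\left(-1\right) \left(-15\right) \right)} = 85802 + \left(216 - \left(-1\right) \left(-15\right)\right) = 85802 + \left(216 - 15\right) = 85802 + 201 = 86003$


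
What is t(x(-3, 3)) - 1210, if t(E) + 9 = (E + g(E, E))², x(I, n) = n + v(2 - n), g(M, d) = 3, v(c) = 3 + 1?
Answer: -1119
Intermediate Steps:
v(c) = 4
x(I, n) = 4 + n (x(I, n) = n + 4 = 4 + n)
t(E) = -9 + (3 + E)² (t(E) = -9 + (E + 3)² = -9 + (3 + E)²)
t(x(-3, 3)) - 1210 = (4 + 3)*(6 + (4 + 3)) - 1210 = 7*(6 + 7) - 1210 = 7*13 - 1210 = 91 - 1210 = -1119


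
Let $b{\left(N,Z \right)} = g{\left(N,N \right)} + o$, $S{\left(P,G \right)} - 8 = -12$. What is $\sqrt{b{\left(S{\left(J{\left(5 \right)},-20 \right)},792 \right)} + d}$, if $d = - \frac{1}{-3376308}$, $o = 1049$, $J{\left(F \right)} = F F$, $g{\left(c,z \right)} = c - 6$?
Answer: $\frac{\sqrt{2961008621741001}}{1688154} \approx 32.234$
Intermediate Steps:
$g{\left(c,z \right)} = -6 + c$ ($g{\left(c,z \right)} = c - 6 = -6 + c$)
$J{\left(F \right)} = F^{2}$
$S{\left(P,G \right)} = -4$ ($S{\left(P,G \right)} = 8 - 12 = -4$)
$b{\left(N,Z \right)} = 1043 + N$ ($b{\left(N,Z \right)} = \left(-6 + N\right) + 1049 = 1043 + N$)
$d = \frac{1}{3376308}$ ($d = \left(-1\right) \left(- \frac{1}{3376308}\right) = \frac{1}{3376308} \approx 2.9618 \cdot 10^{-7}$)
$\sqrt{b{\left(S{\left(J{\left(5 \right)},-20 \right)},792 \right)} + d} = \sqrt{\left(1043 - 4\right) + \frac{1}{3376308}} = \sqrt{1039 + \frac{1}{3376308}} = \sqrt{\frac{3507984013}{3376308}} = \frac{\sqrt{2961008621741001}}{1688154}$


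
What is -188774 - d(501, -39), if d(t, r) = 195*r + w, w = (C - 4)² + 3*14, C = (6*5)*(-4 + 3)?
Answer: -182367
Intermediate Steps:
C = -30 (C = 30*(-1) = -30)
w = 1198 (w = (-30 - 4)² + 3*14 = (-34)² + 42 = 1156 + 42 = 1198)
d(t, r) = 1198 + 195*r (d(t, r) = 195*r + 1198 = 1198 + 195*r)
-188774 - d(501, -39) = -188774 - (1198 + 195*(-39)) = -188774 - (1198 - 7605) = -188774 - 1*(-6407) = -188774 + 6407 = -182367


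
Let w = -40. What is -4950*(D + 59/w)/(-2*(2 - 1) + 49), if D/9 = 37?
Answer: -6564195/188 ≈ -34916.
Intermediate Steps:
D = 333 (D = 9*37 = 333)
-4950*(D + 59/w)/(-2*(2 - 1) + 49) = -4950*(333 + 59/(-40))/(-2*(2 - 1) + 49) = -4950*(333 + 59*(-1/40))/(-2*1 + 49) = -4950*(333 - 59/40)/(-2 + 49) = -6564195/(4*47) = -4950*13261/1880 = -6564195/188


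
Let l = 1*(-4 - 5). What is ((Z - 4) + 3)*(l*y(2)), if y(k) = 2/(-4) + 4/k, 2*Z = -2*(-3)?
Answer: -27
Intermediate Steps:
Z = 3 (Z = (-2*(-3))/2 = (½)*6 = 3)
l = -9 (l = 1*(-9) = -9)
y(k) = -½ + 4/k (y(k) = 2*(-¼) + 4/k = -½ + 4/k)
((Z - 4) + 3)*(l*y(2)) = ((3 - 4) + 3)*(-9*(8 - 1*2)/(2*2)) = (-1 + 3)*(-9*(8 - 2)/(2*2)) = 2*(-9*6/(2*2)) = 2*(-9*3/2) = 2*(-27/2) = -27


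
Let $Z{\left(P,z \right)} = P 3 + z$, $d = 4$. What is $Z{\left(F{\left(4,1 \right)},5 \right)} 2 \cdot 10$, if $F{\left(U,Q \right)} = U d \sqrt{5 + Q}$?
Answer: $100 + 960 \sqrt{6} \approx 2451.5$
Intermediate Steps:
$F{\left(U,Q \right)} = 4 U \sqrt{5 + Q}$ ($F{\left(U,Q \right)} = U 4 \sqrt{5 + Q} = 4 U \sqrt{5 + Q}$)
$Z{\left(P,z \right)} = z + 3 P$ ($Z{\left(P,z \right)} = 3 P + z = z + 3 P$)
$Z{\left(F{\left(4,1 \right)},5 \right)} 2 \cdot 10 = \left(5 + 3 \cdot 4 \cdot 4 \sqrt{5 + 1}\right) 2 \cdot 10 = \left(5 + 3 \cdot 4 \cdot 4 \sqrt{6}\right) 20 = \left(5 + 3 \cdot 16 \sqrt{6}\right) 20 = \left(5 + 48 \sqrt{6}\right) 20 = 100 + 960 \sqrt{6}$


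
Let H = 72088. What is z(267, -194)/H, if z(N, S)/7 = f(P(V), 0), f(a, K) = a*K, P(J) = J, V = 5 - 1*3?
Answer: 0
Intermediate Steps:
V = 2 (V = 5 - 3 = 2)
f(a, K) = K*a
z(N, S) = 0 (z(N, S) = 7*(0*2) = 7*0 = 0)
z(267, -194)/H = 0/72088 = 0*(1/72088) = 0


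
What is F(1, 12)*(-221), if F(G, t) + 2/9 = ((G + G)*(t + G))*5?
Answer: -258128/9 ≈ -28681.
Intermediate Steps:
F(G, t) = -2/9 + 10*G*(G + t) (F(G, t) = -2/9 + ((G + G)*(t + G))*5 = -2/9 + ((2*G)*(G + t))*5 = -2/9 + (2*G*(G + t))*5 = -2/9 + 10*G*(G + t))
F(1, 12)*(-221) = (-2/9 + 10*1² + 10*1*12)*(-221) = (-2/9 + 10*1 + 120)*(-221) = (-2/9 + 10 + 120)*(-221) = (1168/9)*(-221) = -258128/9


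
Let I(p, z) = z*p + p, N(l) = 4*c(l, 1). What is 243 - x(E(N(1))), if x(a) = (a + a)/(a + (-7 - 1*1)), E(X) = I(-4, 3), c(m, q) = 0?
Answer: 725/3 ≈ 241.67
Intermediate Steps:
N(l) = 0 (N(l) = 4*0 = 0)
I(p, z) = p + p*z (I(p, z) = p*z + p = p + p*z)
E(X) = -16 (E(X) = -4*(1 + 3) = -4*4 = -16)
x(a) = 2*a/(-8 + a) (x(a) = (2*a)/(a + (-7 - 1)) = (2*a)/(a - 8) = (2*a)/(-8 + a) = 2*a/(-8 + a))
243 - x(E(N(1))) = 243 - 2*(-16)/(-8 - 16) = 243 - 2*(-16)/(-24) = 243 - 2*(-16)*(-1)/24 = 243 - 1*4/3 = 243 - 4/3 = 725/3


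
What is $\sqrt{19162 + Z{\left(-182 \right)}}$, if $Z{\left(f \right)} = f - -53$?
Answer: $\sqrt{19033} \approx 137.96$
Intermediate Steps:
$Z{\left(f \right)} = 53 + f$ ($Z{\left(f \right)} = f + 53 = 53 + f$)
$\sqrt{19162 + Z{\left(-182 \right)}} = \sqrt{19162 + \left(53 - 182\right)} = \sqrt{19162 - 129} = \sqrt{19033}$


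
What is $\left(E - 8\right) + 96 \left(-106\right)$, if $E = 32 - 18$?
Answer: $-10170$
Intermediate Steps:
$E = 14$ ($E = 32 - 18 = 14$)
$\left(E - 8\right) + 96 \left(-106\right) = \left(14 - 8\right) + 96 \left(-106\right) = 6 - 10176 = -10170$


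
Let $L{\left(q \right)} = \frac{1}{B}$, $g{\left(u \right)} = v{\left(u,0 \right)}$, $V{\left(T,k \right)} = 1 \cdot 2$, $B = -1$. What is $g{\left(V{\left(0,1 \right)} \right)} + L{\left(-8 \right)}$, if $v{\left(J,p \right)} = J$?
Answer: $1$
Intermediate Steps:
$V{\left(T,k \right)} = 2$
$g{\left(u \right)} = u$
$L{\left(q \right)} = -1$ ($L{\left(q \right)} = \frac{1}{-1} = -1$)
$g{\left(V{\left(0,1 \right)} \right)} + L{\left(-8 \right)} = 2 - 1 = 1$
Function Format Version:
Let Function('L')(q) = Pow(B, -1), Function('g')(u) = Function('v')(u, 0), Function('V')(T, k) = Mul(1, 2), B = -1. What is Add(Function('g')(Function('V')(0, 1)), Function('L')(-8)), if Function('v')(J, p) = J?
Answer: 1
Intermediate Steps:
Function('V')(T, k) = 2
Function('g')(u) = u
Function('L')(q) = -1 (Function('L')(q) = Pow(-1, -1) = -1)
Add(Function('g')(Function('V')(0, 1)), Function('L')(-8)) = Add(2, -1) = 1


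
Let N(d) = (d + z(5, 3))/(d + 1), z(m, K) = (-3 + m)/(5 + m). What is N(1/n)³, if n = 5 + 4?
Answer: 343/15625 ≈ 0.021952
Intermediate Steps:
n = 9
z(m, K) = (-3 + m)/(5 + m)
N(d) = (⅕ + d)/(1 + d) (N(d) = (d + (-3 + 5)/(5 + 5))/(d + 1) = (d + 2/10)/(1 + d) = (d + (⅒)*2)/(1 + d) = (d + ⅕)/(1 + d) = (⅕ + d)/(1 + d))
N(1/n)³ = ((⅕ + 1/9)/(1 + 1/9))³ = ((⅕ + 1*(⅑))/(1 + 1*(⅑)))³ = ((⅕ + ⅑)/(1 + ⅑))³ = ((14/45)/(10/9))³ = ((9/10)*(14/45))³ = (7/25)³ = 343/15625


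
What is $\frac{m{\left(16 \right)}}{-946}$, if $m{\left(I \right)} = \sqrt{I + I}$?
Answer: $- \frac{2 \sqrt{2}}{473} \approx -0.0059798$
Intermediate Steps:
$m{\left(I \right)} = \sqrt{2} \sqrt{I}$ ($m{\left(I \right)} = \sqrt{2 I} = \sqrt{2} \sqrt{I}$)
$\frac{m{\left(16 \right)}}{-946} = \frac{\sqrt{2} \sqrt{16}}{-946} = \sqrt{2} \cdot 4 \left(- \frac{1}{946}\right) = 4 \sqrt{2} \left(- \frac{1}{946}\right) = - \frac{2 \sqrt{2}}{473}$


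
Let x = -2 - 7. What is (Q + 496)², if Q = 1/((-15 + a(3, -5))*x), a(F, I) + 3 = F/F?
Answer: 5759140321/23409 ≈ 2.4602e+5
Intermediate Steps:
a(F, I) = -2 (a(F, I) = -3 + F/F = -3 + 1 = -2)
x = -9
Q = 1/153 (Q = 1/((-15 - 2)*(-9)) = 1/(-17*(-9)) = 1/153 ≈ 0.0065359)
(Q + 496)² = (1/153 + 496)² = (75889/153)² = 5759140321/23409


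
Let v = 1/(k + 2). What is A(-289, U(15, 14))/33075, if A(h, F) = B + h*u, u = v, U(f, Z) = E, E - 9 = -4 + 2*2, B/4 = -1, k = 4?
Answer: -313/198450 ≈ -0.0015772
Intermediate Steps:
B = -4 (B = 4*(-1) = -4)
E = 9 (E = 9 + (-4 + 2*2) = 9 + (-4 + 4) = 9 + 0 = 9)
v = ⅙ (v = 1/(4 + 2) = 1/6 = ⅙ ≈ 0.16667)
U(f, Z) = 9
u = ⅙ ≈ 0.16667
A(h, F) = -4 + h/6 (A(h, F) = -4 + h*(⅙) = -4 + h/6)
A(-289, U(15, 14))/33075 = (-4 + (⅙)*(-289))/33075 = (-4 - 289/6)*(1/33075) = -313/6*1/33075 = -313/198450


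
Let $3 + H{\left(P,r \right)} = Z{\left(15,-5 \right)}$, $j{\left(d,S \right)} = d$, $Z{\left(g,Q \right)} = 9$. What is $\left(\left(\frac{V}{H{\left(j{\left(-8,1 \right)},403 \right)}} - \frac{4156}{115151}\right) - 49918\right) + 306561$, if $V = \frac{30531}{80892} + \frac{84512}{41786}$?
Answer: $\frac{99892786065456102539}{389228010999912} \approx 2.5664 \cdot 10^{5}$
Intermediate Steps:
$H{\left(P,r \right)} = 6$ ($H{\left(P,r \right)} = -3 + 9 = 6$)
$V = \frac{1352018845}{563358852}$ ($V = 30531 \cdot \frac{1}{80892} + 84512 \cdot \frac{1}{41786} = \frac{10177}{26964} + \frac{42256}{20893} = \frac{1352018845}{563358852} \approx 2.3999$)
$\left(\left(\frac{V}{H{\left(j{\left(-8,1 \right)},403 \right)}} - \frac{4156}{115151}\right) - 49918\right) + 306561 = \left(\left(\frac{1352018845}{563358852 \cdot 6} - \frac{4156}{115151}\right) - 49918\right) + 306561 = \left(\left(\frac{1352018845}{563358852} \cdot \frac{1}{6} - \frac{4156}{115151}\right) - 49918\right) + 306561 = \left(\left(\frac{1352018845}{3380153112} - \frac{4156}{115151}\right) - 49918\right) + 306561 = \left(\frac{141638405687123}{389228010999912} - 49918\right) + 306561 = - \frac{19429342214687920093}{389228010999912} + 306561 = \frac{99892786065456102539}{389228010999912}$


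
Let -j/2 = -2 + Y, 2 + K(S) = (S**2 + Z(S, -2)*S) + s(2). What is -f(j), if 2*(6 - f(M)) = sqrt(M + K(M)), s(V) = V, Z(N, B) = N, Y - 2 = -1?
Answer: -6 + sqrt(10)/2 ≈ -4.4189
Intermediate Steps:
Y = 1 (Y = 2 - 1 = 1)
K(S) = 2*S**2 (K(S) = -2 + ((S**2 + S*S) + 2) = -2 + ((S**2 + S**2) + 2) = -2 + (2*S**2 + 2) = -2 + (2 + 2*S**2) = 2*S**2)
j = 2 (j = -2*(-2 + 1) = -2*(-1) = 2)
f(M) = 6 - sqrt(M + 2*M**2)/2
-f(j) = -(6 - sqrt(2)*sqrt(1 + 2*2)/2) = -(6 - sqrt(2)*sqrt(1 + 4)/2) = -(6 - sqrt(10)/2) = -6 + sqrt(10)/2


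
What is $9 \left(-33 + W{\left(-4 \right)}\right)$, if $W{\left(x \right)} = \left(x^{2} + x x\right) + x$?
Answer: $-45$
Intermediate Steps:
$W{\left(x \right)} = x + 2 x^{2}$ ($W{\left(x \right)} = \left(x^{2} + x^{2}\right) + x = 2 x^{2} + x = x + 2 x^{2}$)
$9 \left(-33 + W{\left(-4 \right)}\right) = 9 \left(-33 - 4 \left(1 + 2 \left(-4\right)\right)\right) = 9 \left(-33 - 4 \left(1 - 8\right)\right) = 9 \left(-33 - -28\right) = 9 \left(-33 + 28\right) = 9 \left(-5\right) = -45$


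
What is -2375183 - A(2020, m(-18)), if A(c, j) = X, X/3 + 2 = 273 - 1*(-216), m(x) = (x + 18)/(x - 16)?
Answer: -2376644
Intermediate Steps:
m(x) = (18 + x)/(-16 + x)
X = 1461 (X = -6 + 3*(273 - 1*(-216)) = -6 + 3*(273 + 216) = -6 + 3*489 = -6 + 1467 = 1461)
A(c, j) = 1461
-2375183 - A(2020, m(-18)) = -2375183 - 1*1461 = -2375183 - 1461 = -2376644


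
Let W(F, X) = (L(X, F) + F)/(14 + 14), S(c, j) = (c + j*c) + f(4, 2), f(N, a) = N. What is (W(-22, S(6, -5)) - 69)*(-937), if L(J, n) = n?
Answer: 462878/7 ≈ 66125.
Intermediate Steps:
S(c, j) = 4 + c + c*j (S(c, j) = (c + j*c) + 4 = (c + c*j) + 4 = 4 + c + c*j)
W(F, X) = F/14 (W(F, X) = (F + F)/(14 + 14) = (2*F)/28 = (2*F)*(1/28) = F/14)
(W(-22, S(6, -5)) - 69)*(-937) = ((1/14)*(-22) - 69)*(-937) = (-11/7 - 69)*(-937) = -494/7*(-937) = 462878/7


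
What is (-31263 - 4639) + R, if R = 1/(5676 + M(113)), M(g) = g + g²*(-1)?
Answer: -250595961/6980 ≈ -35902.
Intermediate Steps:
M(g) = g - g²
R = -1/6980 (R = 1/(5676 + 113*(1 - 1*113)) = 1/(5676 + 113*(1 - 113)) = 1/(5676 + 113*(-112)) = 1/(5676 - 12656) = 1/(-6980) = -1/6980 ≈ -0.00014327)
(-31263 - 4639) + R = (-31263 - 4639) - 1/6980 = -35902 - 1/6980 = -250595961/6980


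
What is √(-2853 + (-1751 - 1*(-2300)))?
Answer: 48*I ≈ 48.0*I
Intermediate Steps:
√(-2853 + (-1751 - 1*(-2300))) = √(-2853 + (-1751 + 2300)) = √(-2853 + 549) = √(-2304) = 48*I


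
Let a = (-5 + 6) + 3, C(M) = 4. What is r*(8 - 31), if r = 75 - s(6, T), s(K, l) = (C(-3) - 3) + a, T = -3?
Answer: -1610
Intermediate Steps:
a = 4 (a = 1 + 3 = 4)
s(K, l) = 5 (s(K, l) = (4 - 3) + 4 = 1 + 4 = 5)
r = 70 (r = 75 - 1*5 = 75 - 5 = 70)
r*(8 - 31) = 70*(8 - 31) = 70*(-23) = -1610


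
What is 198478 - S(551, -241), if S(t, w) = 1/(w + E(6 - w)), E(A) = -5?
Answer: 48825589/246 ≈ 1.9848e+5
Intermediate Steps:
S(t, w) = 1/(-5 + w) (S(t, w) = 1/(w - 5) = 1/(-5 + w))
198478 - S(551, -241) = 198478 - 1/(-5 - 241) = 198478 - 1/(-246) = 198478 - 1*(-1/246) = 198478 + 1/246 = 48825589/246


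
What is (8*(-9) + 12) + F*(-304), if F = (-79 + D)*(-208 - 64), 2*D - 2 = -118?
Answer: -11328316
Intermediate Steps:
D = -58 (D = 1 + (1/2)*(-118) = 1 - 59 = -58)
F = 37264 (F = (-79 - 58)*(-208 - 64) = -137*(-272) = 37264)
(8*(-9) + 12) + F*(-304) = (8*(-9) + 12) + 37264*(-304) = (-72 + 12) - 11328256 = -60 - 11328256 = -11328316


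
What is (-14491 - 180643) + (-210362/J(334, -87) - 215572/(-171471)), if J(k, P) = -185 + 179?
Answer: -27447776125/171471 ≈ -1.6007e+5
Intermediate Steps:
J(k, P) = -6
(-14491 - 180643) + (-210362/J(334, -87) - 215572/(-171471)) = (-14491 - 180643) + (-210362/(-6) - 215572/(-171471)) = -195134 + (-210362*(-⅙) - 215572*(-1/171471)) = -195134 + (105181/3 + 215572/171471) = -195134 + 6012045989/171471 = -27447776125/171471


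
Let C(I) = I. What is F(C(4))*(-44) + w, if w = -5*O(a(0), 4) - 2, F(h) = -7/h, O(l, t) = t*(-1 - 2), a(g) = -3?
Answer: 135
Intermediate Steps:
O(l, t) = -3*t (O(l, t) = t*(-3) = -3*t)
w = 58 (w = -(-15)*4 - 2 = -5*(-12) - 2 = 60 - 2 = 58)
F(C(4))*(-44) + w = -7/4*(-44) + 58 = 77 + 58 = 135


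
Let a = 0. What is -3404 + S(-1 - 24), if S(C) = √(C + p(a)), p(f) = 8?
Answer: -3404 + I*√17 ≈ -3404.0 + 4.1231*I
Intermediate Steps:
S(C) = √(8 + C) (S(C) = √(C + 8) = √(8 + C))
-3404 + S(-1 - 24) = -3404 + √(8 + (-1 - 24)) = -3404 + √(8 - 25) = -3404 + √(-17) = -3404 + I*√17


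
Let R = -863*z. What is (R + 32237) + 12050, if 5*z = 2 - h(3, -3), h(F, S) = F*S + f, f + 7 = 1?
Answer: 206764/5 ≈ 41353.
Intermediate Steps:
f = -6 (f = -7 + 1 = -6)
h(F, S) = -6 + F*S (h(F, S) = F*S - 6 = -6 + F*S)
z = 17/5 (z = (2 - (-6 + 3*(-3)))/5 = (2 - (-6 - 9))/5 = (2 - 1*(-15))/5 = (2 + 15)/5 = (⅕)*17 = 17/5 ≈ 3.4000)
R = -14671/5 (R = -863*17/5 = -14671/5 ≈ -2934.2)
(R + 32237) + 12050 = (-14671/5 + 32237) + 12050 = 146514/5 + 12050 = 206764/5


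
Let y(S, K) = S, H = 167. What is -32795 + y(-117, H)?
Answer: -32912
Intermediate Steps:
-32795 + y(-117, H) = -32795 - 117 = -32912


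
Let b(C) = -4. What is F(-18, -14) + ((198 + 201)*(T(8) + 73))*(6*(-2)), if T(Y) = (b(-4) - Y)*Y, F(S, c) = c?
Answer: 110110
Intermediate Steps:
T(Y) = Y*(-4 - Y) (T(Y) = (-4 - Y)*Y = Y*(-4 - Y))
F(-18, -14) + ((198 + 201)*(T(8) + 73))*(6*(-2)) = -14 + ((198 + 201)*(-1*8*(4 + 8) + 73))*(6*(-2)) = -14 + (399*(-1*8*12 + 73))*(-12) = -14 + (399*(-96 + 73))*(-12) = -14 + (399*(-23))*(-12) = -14 - 9177*(-12) = -14 + 110124 = 110110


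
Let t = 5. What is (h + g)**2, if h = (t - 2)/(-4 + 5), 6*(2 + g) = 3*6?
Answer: 16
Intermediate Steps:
g = 1 (g = -2 + (3*6)/6 = -2 + (1/6)*18 = -2 + 3 = 1)
h = 3 (h = (5 - 2)/(-4 + 5) = 3/1 = 3*1 = 3)
(h + g)**2 = (3 + 1)**2 = 4**2 = 16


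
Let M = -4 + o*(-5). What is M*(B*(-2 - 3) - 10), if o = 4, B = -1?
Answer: 120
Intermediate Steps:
M = -24 (M = -4 + 4*(-5) = -4 - 20 = -24)
M*(B*(-2 - 3) - 10) = -24*(-(-2 - 3) - 10) = -24*(-1*(-5) - 10) = -24*(5 - 10) = -24*(-5) = 120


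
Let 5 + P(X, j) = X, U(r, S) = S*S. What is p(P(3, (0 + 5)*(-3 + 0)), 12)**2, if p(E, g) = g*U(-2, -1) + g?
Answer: 576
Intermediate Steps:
U(r, S) = S**2
P(X, j) = -5 + X
p(E, g) = 2*g (p(E, g) = g*(-1)**2 + g = g*1 + g = g + g = 2*g)
p(P(3, (0 + 5)*(-3 + 0)), 12)**2 = (2*12)**2 = 24**2 = 576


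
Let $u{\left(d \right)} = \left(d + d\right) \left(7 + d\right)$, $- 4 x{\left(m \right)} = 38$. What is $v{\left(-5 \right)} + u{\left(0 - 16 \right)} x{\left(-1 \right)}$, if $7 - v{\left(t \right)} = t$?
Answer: $-2724$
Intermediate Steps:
$x{\left(m \right)} = - \frac{19}{2}$ ($x{\left(m \right)} = \left(- \frac{1}{4}\right) 38 = - \frac{19}{2}$)
$v{\left(t \right)} = 7 - t$
$u{\left(d \right)} = 2 d \left(7 + d\right)$
$v{\left(-5 \right)} + u{\left(0 - 16 \right)} x{\left(-1 \right)} = \left(7 - -5\right) + 2 \left(0 - 16\right) \left(7 + \left(0 - 16\right)\right) \left(- \frac{19}{2}\right) = \left(7 + 5\right) + 2 \left(0 - 16\right) \left(7 + \left(0 - 16\right)\right) \left(- \frac{19}{2}\right) = 12 + 2 \left(-16\right) \left(7 - 16\right) \left(- \frac{19}{2}\right) = 12 + 2 \left(-16\right) \left(-9\right) \left(- \frac{19}{2}\right) = 12 + 288 \left(- \frac{19}{2}\right) = 12 - 2736 = -2724$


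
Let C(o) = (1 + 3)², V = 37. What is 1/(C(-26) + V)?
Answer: 1/53 ≈ 0.018868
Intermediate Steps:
C(o) = 16 (C(o) = 4² = 16)
1/(C(-26) + V) = 1/(16 + 37) = 1/53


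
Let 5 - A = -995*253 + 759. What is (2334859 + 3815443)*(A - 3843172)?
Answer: -22093059491682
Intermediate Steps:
A = 250981 (A = 5 - (-995*253 + 759) = 5 - (-251735 + 759) = 5 - 1*(-250976) = 5 + 250976 = 250981)
(2334859 + 3815443)*(A - 3843172) = (2334859 + 3815443)*(250981 - 3843172) = 6150302*(-3592191) = -22093059491682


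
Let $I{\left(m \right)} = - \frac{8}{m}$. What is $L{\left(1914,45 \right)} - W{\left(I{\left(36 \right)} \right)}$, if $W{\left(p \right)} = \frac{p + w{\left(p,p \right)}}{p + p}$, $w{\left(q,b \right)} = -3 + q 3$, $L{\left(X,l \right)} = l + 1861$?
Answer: $\frac{7589}{4} \approx 1897.3$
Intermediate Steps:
$L{\left(X,l \right)} = 1861 + l$
$w{\left(q,b \right)} = -3 + 3 q$
$W{\left(p \right)} = \frac{-3 + 4 p}{2 p}$ ($W{\left(p \right)} = \frac{p + \left(-3 + 3 p\right)}{p + p} = \frac{-3 + 4 p}{2 p}$)
$L{\left(1914,45 \right)} - W{\left(I{\left(36 \right)} \right)} = \left(1861 + 45\right) - \left(2 - \frac{3}{2 \left(- \frac{8}{36}\right)}\right) = 1906 - \left(2 - \frac{3}{2 \left(\left(-8\right) \frac{1}{36}\right)}\right) = 1906 - \left(2 - \frac{3}{2 \left(- \frac{2}{9}\right)}\right) = 1906 - \left(2 - - \frac{27}{4}\right) = 1906 - \left(2 + \frac{27}{4}\right) = 1906 - \frac{35}{4} = \frac{7589}{4}$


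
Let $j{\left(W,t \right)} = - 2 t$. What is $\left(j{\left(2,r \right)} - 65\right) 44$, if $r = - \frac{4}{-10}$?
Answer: $- \frac{14476}{5} \approx -2895.2$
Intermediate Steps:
$r = \frac{2}{5}$ ($r = - \frac{4 \left(-1\right)}{10} = \left(-1\right) \left(- \frac{2}{5}\right) = \frac{2}{5} \approx 0.4$)
$\left(j{\left(2,r \right)} - 65\right) 44 = \left(\left(-2\right) \frac{2}{5} - 65\right) 44 = \left(- \frac{4}{5} - 65\right) 44 = \left(- \frac{329}{5}\right) 44 = - \frac{14476}{5}$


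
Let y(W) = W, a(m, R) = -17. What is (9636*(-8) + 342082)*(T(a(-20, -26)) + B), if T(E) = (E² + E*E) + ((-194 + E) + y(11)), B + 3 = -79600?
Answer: -20994149650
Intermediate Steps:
B = -79603 (B = -3 - 79600 = -79603)
T(E) = -183 + E + 2*E² (T(E) = (E² + E*E) + ((-194 + E) + 11) = (E² + E²) + (-183 + E) = 2*E² + (-183 + E) = -183 + E + 2*E²)
(9636*(-8) + 342082)*(T(a(-20, -26)) + B) = (9636*(-8) + 342082)*((-183 - 17 + 2*(-17)²) - 79603) = (-77088 + 342082)*((-183 - 17 + 2*289) - 79603) = 264994*((-183 - 17 + 578) - 79603) = 264994*(378 - 79603) = 264994*(-79225) = -20994149650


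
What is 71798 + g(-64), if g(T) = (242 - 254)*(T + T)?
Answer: 73334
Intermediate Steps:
g(T) = -24*T
71798 + g(-64) = 71798 - 24*(-64) = 71798 + 1536 = 73334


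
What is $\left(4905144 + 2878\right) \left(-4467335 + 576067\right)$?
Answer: $-19098428951896$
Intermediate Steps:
$\left(4905144 + 2878\right) \left(-4467335 + 576067\right) = 4908022 \left(-3891268\right) = -19098428951896$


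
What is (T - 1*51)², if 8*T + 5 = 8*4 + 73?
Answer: 5929/4 ≈ 1482.3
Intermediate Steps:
T = 25/2 (T = -5/8 + (8*4 + 73)/8 = -5/8 + (32 + 73)/8 = -5/8 + (⅛)*105 = -5/8 + 105/8 = 25/2 ≈ 12.500)
(T - 1*51)² = (25/2 - 1*51)² = (25/2 - 51)² = (-77/2)² = 5929/4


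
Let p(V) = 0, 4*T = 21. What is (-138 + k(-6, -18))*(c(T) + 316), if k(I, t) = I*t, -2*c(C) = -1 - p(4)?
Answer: -9495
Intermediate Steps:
T = 21/4 (T = (1/4)*21 = 21/4 ≈ 5.2500)
c(C) = 1/2 (c(C) = -(-1 - 1*0)/2 = -(-1 + 0)/2 = -1/2*(-1) = 1/2)
(-138 + k(-6, -18))*(c(T) + 316) = (-138 - 6*(-18))*(1/2 + 316) = (-138 + 108)*(633/2) = -30*633/2 = -9495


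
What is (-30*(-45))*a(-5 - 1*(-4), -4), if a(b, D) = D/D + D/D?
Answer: 2700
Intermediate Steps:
a(b, D) = 2 (a(b, D) = 1 + 1 = 2)
(-30*(-45))*a(-5 - 1*(-4), -4) = -30*(-45)*2 = 1350*2 = 2700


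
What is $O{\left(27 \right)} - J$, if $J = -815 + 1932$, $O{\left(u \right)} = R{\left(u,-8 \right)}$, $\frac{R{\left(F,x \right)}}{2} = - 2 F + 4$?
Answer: $-1217$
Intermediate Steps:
$R{\left(F,x \right)} = 8 - 4 F$ ($R{\left(F,x \right)} = 2 \left(- 2 F + 4\right) = 2 \left(4 - 2 F\right) = 8 - 4 F$)
$O{\left(u \right)} = 8 - 4 u$
$J = 1117$
$O{\left(27 \right)} - J = \left(8 - 108\right) - 1117 = -100 - 1117 = -1217$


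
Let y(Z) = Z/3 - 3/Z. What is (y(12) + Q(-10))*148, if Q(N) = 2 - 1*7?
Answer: -185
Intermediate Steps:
Q(N) = -5 (Q(N) = 2 - 7 = -5)
y(Z) = -3/Z + Z/3 (y(Z) = Z*(⅓) - 3/Z = Z/3 - 3/Z = -3/Z + Z/3)
(y(12) + Q(-10))*148 = ((-3/12 + (⅓)*12) - 5)*148 = ((-3*1/12 + 4) - 5)*148 = ((-¼ + 4) - 5)*148 = (15/4 - 5)*148 = -5/4*148 = -185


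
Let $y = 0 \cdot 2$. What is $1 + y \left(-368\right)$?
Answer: $1$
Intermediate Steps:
$y = 0$
$1 + y \left(-368\right) = 1 + 0 \left(-368\right) = 1 + 0 = 1$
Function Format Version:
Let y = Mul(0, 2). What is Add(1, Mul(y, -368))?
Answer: 1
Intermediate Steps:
y = 0
Add(1, Mul(y, -368)) = Add(1, Mul(0, -368)) = Add(1, 0) = 1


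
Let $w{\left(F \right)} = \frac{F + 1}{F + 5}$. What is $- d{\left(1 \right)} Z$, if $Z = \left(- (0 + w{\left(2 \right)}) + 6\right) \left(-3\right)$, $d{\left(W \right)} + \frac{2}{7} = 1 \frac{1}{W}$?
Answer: $\frac{585}{49} \approx 11.939$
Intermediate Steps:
$w{\left(F \right)} = \frac{1 + F}{5 + F}$
$d{\left(W \right)} = - \frac{2}{7} + \frac{1}{W}$ ($d{\left(W \right)} = - \frac{2}{7} + 1 \frac{1}{W} = - \frac{2}{7} + \frac{1}{W}$)
$Z = - \frac{117}{7}$ ($Z = \left(- (0 + \frac{1 + 2}{5 + 2}) + 6\right) \left(-3\right) = \left(- (0 + \frac{1}{7} \cdot 3) + 6\right) \left(-3\right) = \left(- (0 + \frac{3}{7}) + 6\right) \left(-3\right) = \left(\left(-1\right) \frac{3}{7} + 6\right) \left(-3\right) = \left(- \frac{3}{7} + 6\right) \left(-3\right) = \frac{39}{7} \left(-3\right) = - \frac{117}{7} \approx -16.714$)
$- d{\left(1 \right)} Z = - \frac{\left(- \frac{2}{7} + 1^{-1}\right) \left(-117\right)}{7} = - \frac{\left(- \frac{2}{7} + 1\right) \left(-117\right)}{7} = - \frac{5 \left(-117\right)}{7 \cdot 7} = \left(-1\right) \left(- \frac{585}{49}\right) = \frac{585}{49}$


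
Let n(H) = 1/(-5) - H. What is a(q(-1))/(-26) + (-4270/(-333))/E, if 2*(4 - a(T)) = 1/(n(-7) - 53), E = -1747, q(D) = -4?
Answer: -376425281/2329331004 ≈ -0.16160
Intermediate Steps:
n(H) = -⅕ - H
a(T) = 1853/462 (a(T) = 4 - 1/(2*((-⅕ - 1*(-7)) - 53)) = 4 - 1/(2*((-⅕ + 7) - 53)) = 4 - 1/(2*(34/5 - 53)) = 4 - 1/(2*(-231/5)) = 4 - ½*(-5/231) = 4 + 5/462 = 1853/462)
a(q(-1))/(-26) + (-4270/(-333))/E = (1853/462)/(-26) - 4270/(-333)/(-1747) = (1853/462)*(-1/26) - 4270*(-1/333)*(-1/1747) = -1853/12012 + (4270/333)*(-1/1747) = -1853/12012 - 4270/581751 = -376425281/2329331004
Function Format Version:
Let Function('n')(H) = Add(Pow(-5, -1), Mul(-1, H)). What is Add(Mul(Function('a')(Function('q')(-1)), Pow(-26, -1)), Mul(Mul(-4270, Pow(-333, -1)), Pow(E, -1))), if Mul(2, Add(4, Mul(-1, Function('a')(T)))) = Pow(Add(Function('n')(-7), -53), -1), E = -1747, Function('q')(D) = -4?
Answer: Rational(-376425281, 2329331004) ≈ -0.16160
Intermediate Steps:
Function('n')(H) = Add(Rational(-1, 5), Mul(-1, H))
Function('a')(T) = Rational(1853, 462) (Function('a')(T) = Add(4, Mul(Rational(-1, 2), Pow(Add(Add(Rational(-1, 5), Mul(-1, -7)), -53), -1))) = Add(4, Mul(Rational(-1, 2), Pow(Add(Add(Rational(-1, 5), 7), -53), -1))) = Add(4, Mul(Rational(-1, 2), Pow(Add(Rational(34, 5), -53), -1))) = Add(4, Mul(Rational(-1, 2), Pow(Rational(-231, 5), -1))) = Add(4, Mul(Rational(-1, 2), Rational(-5, 231))) = Add(4, Rational(5, 462)) = Rational(1853, 462))
Add(Mul(Function('a')(Function('q')(-1)), Pow(-26, -1)), Mul(Mul(-4270, Pow(-333, -1)), Pow(E, -1))) = Add(Mul(Rational(1853, 462), Pow(-26, -1)), Mul(Mul(-4270, Pow(-333, -1)), Pow(-1747, -1))) = Add(Mul(Rational(1853, 462), Rational(-1, 26)), Mul(Mul(-4270, Rational(-1, 333)), Rational(-1, 1747))) = Add(Rational(-1853, 12012), Mul(Rational(4270, 333), Rational(-1, 1747))) = Add(Rational(-1853, 12012), Rational(-4270, 581751)) = Rational(-376425281, 2329331004)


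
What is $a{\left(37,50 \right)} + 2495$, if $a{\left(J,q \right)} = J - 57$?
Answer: $2475$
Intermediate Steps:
$a{\left(J,q \right)} = -57 + J$
$a{\left(37,50 \right)} + 2495 = \left(-57 + 37\right) + 2495 = -20 + 2495 = 2475$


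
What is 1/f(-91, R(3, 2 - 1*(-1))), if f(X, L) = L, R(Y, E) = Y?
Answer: ⅓ ≈ 0.33333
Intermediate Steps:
1/f(-91, R(3, 2 - 1*(-1))) = 1/3 = ⅓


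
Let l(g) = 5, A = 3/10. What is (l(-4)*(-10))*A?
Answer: -15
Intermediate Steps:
A = 3/10 (A = 3*(⅒) = 3/10 ≈ 0.30000)
(l(-4)*(-10))*A = (5*(-10))*(3/10) = -50*3/10 = -15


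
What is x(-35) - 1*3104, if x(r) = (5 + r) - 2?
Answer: -3136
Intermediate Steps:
x(r) = 3 + r
x(-35) - 1*3104 = (3 - 35) - 1*3104 = -32 - 3104 = -3136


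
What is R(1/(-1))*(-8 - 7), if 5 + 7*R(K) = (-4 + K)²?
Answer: -300/7 ≈ -42.857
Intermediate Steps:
R(K) = -5/7 + (-4 + K)²/7
R(1/(-1))*(-8 - 7) = (-5/7 + (-4 + 1/(-1))²/7)*(-8 - 7) = (-5/7 + (-4 - 1)²/7)*(-15) = (-5/7 + (⅐)*(-5)²)*(-15) = (-5/7 + (⅐)*25)*(-15) = (-5/7 + 25/7)*(-15) = (20/7)*(-15) = -300/7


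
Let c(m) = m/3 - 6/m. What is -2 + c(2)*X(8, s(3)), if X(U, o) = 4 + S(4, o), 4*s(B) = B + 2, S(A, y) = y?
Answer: -57/4 ≈ -14.250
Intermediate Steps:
c(m) = -6/m + m/3 (c(m) = m*(1/3) - 6/m = m/3 - 6/m = -6/m + m/3)
s(B) = 1/2 + B/4 (s(B) = (B + 2)/4 = (2 + B)/4 = 1/2 + B/4)
X(U, o) = 4 + o
-2 + c(2)*X(8, s(3)) = -2 + (-6/2 + (1/3)*2)*(4 + (1/2 + (1/4)*3)) = -2 + (-6*1/2 + 2/3)*(4 + (1/2 + 3/4)) = -2 + (-3 + 2/3)*(4 + 5/4) = -2 - 7/3*21/4 = -2 - 49/4 = -57/4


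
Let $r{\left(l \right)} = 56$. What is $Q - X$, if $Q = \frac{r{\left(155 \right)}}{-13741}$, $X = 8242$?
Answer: $- \frac{16179054}{1963} \approx -8242.0$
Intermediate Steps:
$Q = - \frac{8}{1963}$ ($Q = \frac{56}{-13741} = 56 \left(- \frac{1}{13741}\right) = - \frac{8}{1963} \approx -0.0040754$)
$Q - X = - \frac{8}{1963} - 8242 = - \frac{16179054}{1963}$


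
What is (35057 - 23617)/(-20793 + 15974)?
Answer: -11440/4819 ≈ -2.3739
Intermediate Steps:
(35057 - 23617)/(-20793 + 15974) = 11440/(-4819) = 11440*(-1/4819) = -11440/4819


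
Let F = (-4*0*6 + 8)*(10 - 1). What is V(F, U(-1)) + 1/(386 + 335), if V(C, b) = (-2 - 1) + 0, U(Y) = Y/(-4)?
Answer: -2162/721 ≈ -2.9986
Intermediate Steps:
F = 72 (F = (0*6 + 8)*9 = (0 + 8)*9 = 8*9 = 72)
U(Y) = -Y/4 (U(Y) = Y*(-¼) = -Y/4)
V(C, b) = -3 (V(C, b) = -3 + 0 = -3)
V(F, U(-1)) + 1/(386 + 335) = -3 + 1/(386 + 335) = -3 + 1/721 = -2162/721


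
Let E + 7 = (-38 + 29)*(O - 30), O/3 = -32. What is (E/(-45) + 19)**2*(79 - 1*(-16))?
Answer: 1405696/405 ≈ 3470.9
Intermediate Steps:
O = -96 (O = 3*(-32) = -96)
E = 1127 (E = -7 + (-38 + 29)*(-96 - 30) = -7 - 9*(-126) = -7 + 1134 = 1127)
(E/(-45) + 19)**2*(79 - 1*(-16)) = (1127/(-45) + 19)**2*(79 - 1*(-16)) = (1127*(-1/45) + 19)**2*(79 + 16) = (-1127/45 + 19)**2*95 = (-272/45)**2*95 = (73984/2025)*95 = 1405696/405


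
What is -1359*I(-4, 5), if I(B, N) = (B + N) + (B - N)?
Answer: 10872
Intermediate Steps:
I(B, N) = 2*B
-1359*I(-4, 5) = -2718*(-4) = -1359*(-8) = 10872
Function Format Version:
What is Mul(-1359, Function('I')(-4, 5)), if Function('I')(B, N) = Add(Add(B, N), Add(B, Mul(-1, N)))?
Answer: 10872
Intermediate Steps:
Function('I')(B, N) = Mul(2, B)
Mul(-1359, Function('I')(-4, 5)) = Mul(-1359, Mul(2, -4)) = Mul(-1359, -8) = 10872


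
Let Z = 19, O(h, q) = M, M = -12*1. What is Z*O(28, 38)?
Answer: -228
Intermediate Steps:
M = -12
O(h, q) = -12
Z*O(28, 38) = 19*(-12) = -228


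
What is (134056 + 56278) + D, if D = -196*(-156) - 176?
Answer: 220734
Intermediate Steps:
D = 30400 (D = 30576 - 176 = 30400)
(134056 + 56278) + D = (134056 + 56278) + 30400 = 190334 + 30400 = 220734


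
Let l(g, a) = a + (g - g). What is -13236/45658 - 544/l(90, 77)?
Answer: -12928562/1757833 ≈ -7.3548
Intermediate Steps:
l(g, a) = a (l(g, a) = a + 0 = a)
-13236/45658 - 544/l(90, 77) = -13236/45658 - 544/77 = -13236*1/45658 - 544*1/77 = -6618/22829 - 544/77 = -12928562/1757833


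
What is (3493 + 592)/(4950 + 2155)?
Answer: 817/1421 ≈ 0.57495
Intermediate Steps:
(3493 + 592)/(4950 + 2155) = 4085/7105 = 4085*(1/7105) = 817/1421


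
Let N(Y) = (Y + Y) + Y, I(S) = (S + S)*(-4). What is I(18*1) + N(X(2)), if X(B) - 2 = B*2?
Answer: -126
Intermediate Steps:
X(B) = 2 + 2*B (X(B) = 2 + B*2 = 2 + 2*B)
I(S) = -8*S (I(S) = (2*S)*(-4) = -8*S)
N(Y) = 3*Y (N(Y) = 2*Y + Y = 3*Y)
I(18*1) + N(X(2)) = -144 + 3*(2 + 2*2) = -8*18 + 3*(2 + 4) = -144 + 3*6 = -144 + 18 = -126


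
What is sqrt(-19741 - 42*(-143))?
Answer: I*sqrt(13735) ≈ 117.2*I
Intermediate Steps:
sqrt(-19741 - 42*(-143)) = sqrt(-19741 + 6006) = sqrt(-13735) = I*sqrt(13735)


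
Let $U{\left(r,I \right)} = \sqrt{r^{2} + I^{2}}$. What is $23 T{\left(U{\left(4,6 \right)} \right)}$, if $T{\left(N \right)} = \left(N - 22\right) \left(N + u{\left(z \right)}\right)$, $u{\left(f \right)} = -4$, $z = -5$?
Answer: $3220 - 1196 \sqrt{13} \approx -1092.2$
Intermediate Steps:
$U{\left(r,I \right)} = \sqrt{I^{2} + r^{2}}$
$T{\left(N \right)} = \left(-22 + N\right) \left(-4 + N\right)$ ($T{\left(N \right)} = \left(N - 22\right) \left(N - 4\right) = \left(-22 + N\right) \left(-4 + N\right)$)
$23 T{\left(U{\left(4,6 \right)} \right)} = 23 \left(88 + \left(\sqrt{6^{2} + 4^{2}}\right)^{2} - 26 \sqrt{6^{2} + 4^{2}}\right) = 23 \left(88 + \left(\sqrt{36 + 16}\right)^{2} - 26 \sqrt{36 + 16}\right) = 23 \left(88 + \left(\sqrt{52}\right)^{2} - 26 \sqrt{52}\right) = 23 \left(88 + \left(2 \sqrt{13}\right)^{2} - 26 \cdot 2 \sqrt{13}\right) = 23 \left(88 + 52 - 52 \sqrt{13}\right) = 23 \left(140 - 52 \sqrt{13}\right) = 3220 - 1196 \sqrt{13}$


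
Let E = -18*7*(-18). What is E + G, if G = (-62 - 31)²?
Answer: 10917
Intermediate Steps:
G = 8649 (G = (-93)² = 8649)
E = 2268 (E = -126*(-18) = 2268)
E + G = 2268 + 8649 = 10917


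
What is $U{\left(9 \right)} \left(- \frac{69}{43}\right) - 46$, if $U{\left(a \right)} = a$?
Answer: $- \frac{2599}{43} \approx -60.442$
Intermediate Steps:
$U{\left(9 \right)} \left(- \frac{69}{43}\right) - 46 = 9 \left(- \frac{69}{43}\right) - 46 = - \frac{621}{43} - 46 = - \frac{2599}{43}$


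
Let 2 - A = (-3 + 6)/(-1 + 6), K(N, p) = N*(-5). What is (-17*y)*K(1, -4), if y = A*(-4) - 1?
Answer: -561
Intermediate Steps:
K(N, p) = -5*N
A = 7/5 (A = 2 - (-3 + 6)/(-1 + 6) = 2 - 3/5 = 2 - 1*⅗ = 2 - ⅗ = 7/5 ≈ 1.4000)
y = -33/5 (y = (7/5)*(-4) - 1 = -28/5 - 1 = -33/5 ≈ -6.6000)
(-17*y)*K(1, -4) = (-17*(-33/5))*(-5*1) = (561/5)*(-5) = -561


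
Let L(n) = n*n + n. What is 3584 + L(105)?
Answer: 14714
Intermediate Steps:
L(n) = n + n² (L(n) = n² + n = n + n²)
3584 + L(105) = 3584 + 105*(1 + 105) = 3584 + 105*106 = 3584 + 11130 = 14714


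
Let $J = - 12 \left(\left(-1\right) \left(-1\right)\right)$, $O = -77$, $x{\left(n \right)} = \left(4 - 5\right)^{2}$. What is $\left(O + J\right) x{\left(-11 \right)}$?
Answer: $-89$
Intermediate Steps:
$x{\left(n \right)} = 1$ ($x{\left(n \right)} = \left(-1\right)^{2} = 1$)
$J = -12$ ($J = \left(-12\right) 1 = -12$)
$\left(O + J\right) x{\left(-11 \right)} = \left(-77 - 12\right) 1 = \left(-89\right) 1 = -89$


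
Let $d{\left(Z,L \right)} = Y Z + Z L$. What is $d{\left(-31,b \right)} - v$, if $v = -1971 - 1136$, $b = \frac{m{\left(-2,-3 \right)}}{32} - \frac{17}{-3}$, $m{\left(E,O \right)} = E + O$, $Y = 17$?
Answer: $\frac{231281}{96} \approx 2409.2$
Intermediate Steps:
$b = \frac{529}{96}$ ($b = \frac{-2 - 3}{32} - \frac{17}{-3} = \left(-5\right) \frac{1}{32} - - \frac{17}{3} = - \frac{5}{32} + \frac{17}{3} = \frac{529}{96} \approx 5.5104$)
$d{\left(Z,L \right)} = 17 Z + L Z$ ($d{\left(Z,L \right)} = 17 Z + Z L = 17 Z + L Z$)
$v = -3107$
$d{\left(-31,b \right)} - v = - 31 \left(17 + \frac{529}{96}\right) - -3107 = \left(-31\right) \frac{2161}{96} + 3107 = - \frac{66991}{96} + 3107 = \frac{231281}{96}$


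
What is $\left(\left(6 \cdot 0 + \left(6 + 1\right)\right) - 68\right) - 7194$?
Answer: $-7255$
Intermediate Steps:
$\left(\left(6 \cdot 0 + \left(6 + 1\right)\right) - 68\right) - 7194 = \left(\left(0 + 7\right) - 68\right) - 7194 = \left(7 - 68\right) - 7194 = -61 - 7194 = -7255$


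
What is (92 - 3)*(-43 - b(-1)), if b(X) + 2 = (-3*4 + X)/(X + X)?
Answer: -8455/2 ≈ -4227.5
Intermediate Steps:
b(X) = -2 + (-12 + X)/(2*X) (b(X) = -2 + (-3*4 + X)/(X + X) = -2 + (-12 + X)/((2*X)) = -2 + (-12 + X)*(1/(2*X)) = -2 + (-12 + X)/(2*X))
(92 - 3)*(-43 - b(-1)) = (92 - 3)*(-43 - (-3/2 - 6/(-1))) = 89*(-43 - (-3/2 - 6*(-1))) = 89*(-43 - (-3/2 + 6)) = 89*(-43 - 1*9/2) = 89*(-43 - 9/2) = 89*(-95/2) = -8455/2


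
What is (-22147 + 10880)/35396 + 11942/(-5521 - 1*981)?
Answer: -247978533/115072396 ≈ -2.1550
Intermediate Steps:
(-22147 + 10880)/35396 + 11942/(-5521 - 1*981) = -11267*1/35396 + 11942/(-5521 - 981) = -11267/35396 + 11942/(-6502) = -11267/35396 + 11942*(-1/6502) = -11267/35396 - 5971/3251 = -247978533/115072396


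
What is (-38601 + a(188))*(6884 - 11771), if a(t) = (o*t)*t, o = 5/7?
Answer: 456870969/7 ≈ 6.5267e+7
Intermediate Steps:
o = 5/7 (o = 5*(⅐) = 5/7 ≈ 0.71429)
a(t) = 5*t²/7 (a(t) = (5*t/7)*t = 5*t²/7)
(-38601 + a(188))*(6884 - 11771) = (-38601 + (5/7)*188²)*(6884 - 11771) = (-38601 + (5/7)*35344)*(-4887) = (-38601 + 176720/7)*(-4887) = -93487/7*(-4887) = 456870969/7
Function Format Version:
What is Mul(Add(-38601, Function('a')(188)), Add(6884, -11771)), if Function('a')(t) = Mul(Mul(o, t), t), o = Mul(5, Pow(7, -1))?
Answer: Rational(456870969, 7) ≈ 6.5267e+7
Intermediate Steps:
o = Rational(5, 7) (o = Mul(5, Rational(1, 7)) = Rational(5, 7) ≈ 0.71429)
Function('a')(t) = Mul(Rational(5, 7), Pow(t, 2)) (Function('a')(t) = Mul(Mul(Rational(5, 7), t), t) = Mul(Rational(5, 7), Pow(t, 2)))
Mul(Add(-38601, Function('a')(188)), Add(6884, -11771)) = Mul(Add(-38601, Mul(Rational(5, 7), Pow(188, 2))), Add(6884, -11771)) = Mul(Add(-38601, Mul(Rational(5, 7), 35344)), -4887) = Mul(Add(-38601, Rational(176720, 7)), -4887) = Mul(Rational(-93487, 7), -4887) = Rational(456870969, 7)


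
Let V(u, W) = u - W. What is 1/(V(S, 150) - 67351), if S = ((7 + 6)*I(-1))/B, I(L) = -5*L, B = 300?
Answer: -60/4050047 ≈ -1.4815e-5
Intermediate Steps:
S = 13/60 (S = ((7 + 6)*(-5*(-1)))/300 = (13*5)*(1/300) = 65*(1/300) = 13/60 ≈ 0.21667)
1/(V(S, 150) - 67351) = 1/((13/60 - 1*150) - 67351) = 1/((13/60 - 150) - 67351) = 1/(-8987/60 - 67351) = 1/(-4050047/60) = -60/4050047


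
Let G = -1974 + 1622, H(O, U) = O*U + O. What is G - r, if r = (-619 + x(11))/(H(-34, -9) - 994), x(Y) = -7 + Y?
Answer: -254759/722 ≈ -352.85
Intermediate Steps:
H(O, U) = O + O*U
G = -352
r = 615/722 (r = (-619 + (-7 + 11))/(-34*(1 - 9) - 994) = (-619 + 4)/(-34*(-8) - 994) = -615/(272 - 994) = -615/(-722) = -615*(-1/722) = 615/722 ≈ 0.85180)
G - r = -352 - 1*615/722 = -352 - 615/722 = -254759/722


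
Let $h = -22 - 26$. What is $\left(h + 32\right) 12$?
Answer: $-192$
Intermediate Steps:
$h = -48$ ($h = -22 - 26 = -48$)
$\left(h + 32\right) 12 = \left(-48 + 32\right) 12 = \left(-16\right) 12 = -192$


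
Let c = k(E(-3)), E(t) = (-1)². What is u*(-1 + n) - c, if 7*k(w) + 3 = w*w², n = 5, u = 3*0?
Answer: 2/7 ≈ 0.28571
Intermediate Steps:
u = 0
E(t) = 1
k(w) = -3/7 + w³/7 (k(w) = -3/7 + (w*w²)/7 = -3/7 + w³/7)
c = -2/7 (c = -3/7 + (⅐)*1³ = -3/7 + (⅐)*1 = -3/7 + ⅐ = -2/7 ≈ -0.28571)
u*(-1 + n) - c = 0*(-1 + 5) - 1*(-2/7) = 0*4 + 2/7 = 0 + 2/7 = 2/7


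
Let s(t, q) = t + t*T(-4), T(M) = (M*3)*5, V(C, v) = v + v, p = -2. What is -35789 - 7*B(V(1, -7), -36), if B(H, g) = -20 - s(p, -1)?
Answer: -34823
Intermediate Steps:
V(C, v) = 2*v
T(M) = 15*M (T(M) = (3*M)*5 = 15*M)
s(t, q) = -59*t (s(t, q) = t + t*(15*(-4)) = t + t*(-60) = t - 60*t = -59*t)
B(H, g) = -138 (B(H, g) = -20 - (-59)*(-2) = -20 - 1*118 = -20 - 118 = -138)
-35789 - 7*B(V(1, -7), -36) = -35789 - 7*(-138) = -35789 - 1*(-966) = -35789 + 966 = -34823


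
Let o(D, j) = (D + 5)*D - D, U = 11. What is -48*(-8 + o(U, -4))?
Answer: -7536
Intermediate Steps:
o(D, j) = -D + D*(5 + D) (o(D, j) = (5 + D)*D - D = D*(5 + D) - D = -D + D*(5 + D))
-48*(-8 + o(U, -4)) = -48*(-8 + 11*(4 + 11)) = -48*(-8 + 11*15) = -48*(-8 + 165) = -48*157 = -7536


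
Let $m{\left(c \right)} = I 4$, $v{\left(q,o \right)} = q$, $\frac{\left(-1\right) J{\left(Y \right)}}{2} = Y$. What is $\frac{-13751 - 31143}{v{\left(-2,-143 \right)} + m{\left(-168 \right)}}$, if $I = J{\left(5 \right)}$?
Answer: $\frac{22447}{21} \approx 1068.9$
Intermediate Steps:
$J{\left(Y \right)} = - 2 Y$
$I = -10$ ($I = \left(-2\right) 5 = -10$)
$m{\left(c \right)} = -40$ ($m{\left(c \right)} = \left(-10\right) 4 = -40$)
$\frac{-13751 - 31143}{v{\left(-2,-143 \right)} + m{\left(-168 \right)}} = \frac{-13751 - 31143}{-2 - 40} = - \frac{44894}{-42} = \left(-44894\right) \left(- \frac{1}{42}\right) = \frac{22447}{21}$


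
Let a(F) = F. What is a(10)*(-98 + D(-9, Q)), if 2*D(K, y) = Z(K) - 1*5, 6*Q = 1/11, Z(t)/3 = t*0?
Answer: -1005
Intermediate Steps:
Z(t) = 0 (Z(t) = 3*(t*0) = 3*0 = 0)
Q = 1/66 (Q = (1/6)/11 = (1/6)*(1/11) = 1/66 ≈ 0.015152)
D(K, y) = -5/2 (D(K, y) = (0 - 1*5)/2 = (0 - 5)/2 = (1/2)*(-5) = -5/2)
a(10)*(-98 + D(-9, Q)) = 10*(-98 - 5/2) = 10*(-201/2) = -1005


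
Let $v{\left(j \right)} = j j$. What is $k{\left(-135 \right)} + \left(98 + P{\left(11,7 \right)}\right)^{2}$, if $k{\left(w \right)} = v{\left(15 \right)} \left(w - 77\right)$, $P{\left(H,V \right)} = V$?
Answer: $-36675$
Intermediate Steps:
$v{\left(j \right)} = j^{2}$
$k{\left(w \right)} = -17325 + 225 w$ ($k{\left(w \right)} = 15^{2} \left(w - 77\right) = 225 \left(-77 + w\right) = -17325 + 225 w$)
$k{\left(-135 \right)} + \left(98 + P{\left(11,7 \right)}\right)^{2} = \left(-17325 + 225 \left(-135\right)\right) + \left(98 + 7\right)^{2} = \left(-17325 - 30375\right) + 105^{2} = -47700 + 11025 = -36675$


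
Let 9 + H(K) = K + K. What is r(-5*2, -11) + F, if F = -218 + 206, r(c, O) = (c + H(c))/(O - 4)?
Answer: -47/5 ≈ -9.4000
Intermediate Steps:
H(K) = -9 + 2*K (H(K) = -9 + (K + K) = -9 + 2*K)
r(c, O) = (-9 + 3*c)/(-4 + O) (r(c, O) = (c + (-9 + 2*c))/(O - 4) = (-9 + 3*c)/(-4 + O))
F = -12
r(-5*2, -11) + F = 3*(-3 - 5*2)/(-4 - 11) - 12 = 3*(-3 - 10)/(-15) - 12 = 3*(-1/15)*(-13) - 12 = 13/5 - 12 = -47/5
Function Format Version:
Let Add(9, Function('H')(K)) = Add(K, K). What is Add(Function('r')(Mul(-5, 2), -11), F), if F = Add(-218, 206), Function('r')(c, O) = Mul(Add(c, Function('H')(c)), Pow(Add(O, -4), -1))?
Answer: Rational(-47, 5) ≈ -9.4000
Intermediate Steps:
Function('H')(K) = Add(-9, Mul(2, K)) (Function('H')(K) = Add(-9, Add(K, K)) = Add(-9, Mul(2, K)))
Function('r')(c, O) = Mul(Pow(Add(-4, O), -1), Add(-9, Mul(3, c))) (Function('r')(c, O) = Mul(Add(c, Add(-9, Mul(2, c))), Pow(Add(O, -4), -1)) = Mul(Add(-9, Mul(3, c)), Pow(Add(-4, O), -1)) = Mul(Pow(Add(-4, O), -1), Add(-9, Mul(3, c))))
F = -12
Add(Function('r')(Mul(-5, 2), -11), F) = Add(Mul(3, Pow(Add(-4, -11), -1), Add(-3, Mul(-5, 2))), -12) = Add(Mul(3, Pow(-15, -1), Add(-3, -10)), -12) = Add(Mul(3, Rational(-1, 15), -13), -12) = Add(Rational(13, 5), -12) = Rational(-47, 5)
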